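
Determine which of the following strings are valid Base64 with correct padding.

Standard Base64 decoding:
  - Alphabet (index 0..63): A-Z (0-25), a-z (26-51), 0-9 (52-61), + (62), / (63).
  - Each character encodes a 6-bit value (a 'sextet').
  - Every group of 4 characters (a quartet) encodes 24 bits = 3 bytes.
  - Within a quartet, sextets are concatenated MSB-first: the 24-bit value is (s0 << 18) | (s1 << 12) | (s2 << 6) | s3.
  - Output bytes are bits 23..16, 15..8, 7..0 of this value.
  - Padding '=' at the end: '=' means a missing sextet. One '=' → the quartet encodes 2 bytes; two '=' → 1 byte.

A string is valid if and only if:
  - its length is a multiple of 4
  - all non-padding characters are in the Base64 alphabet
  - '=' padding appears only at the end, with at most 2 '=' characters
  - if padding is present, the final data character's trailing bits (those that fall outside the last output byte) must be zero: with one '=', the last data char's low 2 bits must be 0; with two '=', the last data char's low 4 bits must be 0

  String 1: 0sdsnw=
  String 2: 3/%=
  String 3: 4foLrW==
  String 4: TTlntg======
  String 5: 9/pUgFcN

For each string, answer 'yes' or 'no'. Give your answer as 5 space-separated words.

String 1: '0sdsnw=' → invalid (len=7 not mult of 4)
String 2: '3/%=' → invalid (bad char(s): ['%'])
String 3: '4foLrW==' → invalid (bad trailing bits)
String 4: 'TTlntg======' → invalid (6 pad chars (max 2))
String 5: '9/pUgFcN' → valid

Answer: no no no no yes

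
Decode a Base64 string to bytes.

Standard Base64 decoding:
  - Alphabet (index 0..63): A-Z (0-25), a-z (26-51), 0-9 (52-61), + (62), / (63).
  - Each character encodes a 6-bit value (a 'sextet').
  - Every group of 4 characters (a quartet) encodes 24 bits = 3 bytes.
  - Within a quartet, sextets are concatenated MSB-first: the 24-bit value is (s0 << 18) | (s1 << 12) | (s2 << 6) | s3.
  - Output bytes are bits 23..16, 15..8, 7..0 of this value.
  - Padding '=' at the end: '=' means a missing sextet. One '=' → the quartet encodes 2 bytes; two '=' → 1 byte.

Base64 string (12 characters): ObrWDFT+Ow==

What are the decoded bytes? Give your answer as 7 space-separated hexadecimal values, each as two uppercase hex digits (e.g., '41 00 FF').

Answer: 39 BA D6 0C 54 FE 3B

Derivation:
After char 0 ('O'=14): chars_in_quartet=1 acc=0xE bytes_emitted=0
After char 1 ('b'=27): chars_in_quartet=2 acc=0x39B bytes_emitted=0
After char 2 ('r'=43): chars_in_quartet=3 acc=0xE6EB bytes_emitted=0
After char 3 ('W'=22): chars_in_quartet=4 acc=0x39BAD6 -> emit 39 BA D6, reset; bytes_emitted=3
After char 4 ('D'=3): chars_in_quartet=1 acc=0x3 bytes_emitted=3
After char 5 ('F'=5): chars_in_quartet=2 acc=0xC5 bytes_emitted=3
After char 6 ('T'=19): chars_in_quartet=3 acc=0x3153 bytes_emitted=3
After char 7 ('+'=62): chars_in_quartet=4 acc=0xC54FE -> emit 0C 54 FE, reset; bytes_emitted=6
After char 8 ('O'=14): chars_in_quartet=1 acc=0xE bytes_emitted=6
After char 9 ('w'=48): chars_in_quartet=2 acc=0x3B0 bytes_emitted=6
Padding '==': partial quartet acc=0x3B0 -> emit 3B; bytes_emitted=7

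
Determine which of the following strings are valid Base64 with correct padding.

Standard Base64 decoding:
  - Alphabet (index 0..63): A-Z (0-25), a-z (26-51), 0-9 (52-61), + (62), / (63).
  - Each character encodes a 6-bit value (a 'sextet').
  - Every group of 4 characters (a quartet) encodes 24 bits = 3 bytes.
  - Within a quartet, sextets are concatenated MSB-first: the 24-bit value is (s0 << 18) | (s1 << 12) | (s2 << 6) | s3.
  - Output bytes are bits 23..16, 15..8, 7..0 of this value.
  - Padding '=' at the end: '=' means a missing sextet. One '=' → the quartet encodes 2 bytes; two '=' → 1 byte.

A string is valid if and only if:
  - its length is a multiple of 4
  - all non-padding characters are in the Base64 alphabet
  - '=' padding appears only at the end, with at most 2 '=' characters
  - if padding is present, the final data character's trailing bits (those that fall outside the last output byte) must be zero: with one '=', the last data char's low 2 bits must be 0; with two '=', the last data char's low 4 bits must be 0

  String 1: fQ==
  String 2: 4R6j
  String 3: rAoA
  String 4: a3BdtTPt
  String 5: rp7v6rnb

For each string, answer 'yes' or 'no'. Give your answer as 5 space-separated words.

String 1: 'fQ==' → valid
String 2: '4R6j' → valid
String 3: 'rAoA' → valid
String 4: 'a3BdtTPt' → valid
String 5: 'rp7v6rnb' → valid

Answer: yes yes yes yes yes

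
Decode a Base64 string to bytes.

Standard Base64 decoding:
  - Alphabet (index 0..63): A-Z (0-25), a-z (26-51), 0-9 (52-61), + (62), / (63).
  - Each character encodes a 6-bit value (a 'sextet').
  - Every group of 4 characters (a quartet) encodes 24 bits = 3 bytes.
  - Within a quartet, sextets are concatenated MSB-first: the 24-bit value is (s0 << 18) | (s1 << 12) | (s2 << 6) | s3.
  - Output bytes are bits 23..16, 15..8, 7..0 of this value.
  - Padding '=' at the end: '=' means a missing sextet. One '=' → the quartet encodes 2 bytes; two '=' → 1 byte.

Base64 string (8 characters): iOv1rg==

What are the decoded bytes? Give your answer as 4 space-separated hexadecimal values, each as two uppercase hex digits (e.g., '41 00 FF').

After char 0 ('i'=34): chars_in_quartet=1 acc=0x22 bytes_emitted=0
After char 1 ('O'=14): chars_in_quartet=2 acc=0x88E bytes_emitted=0
After char 2 ('v'=47): chars_in_quartet=3 acc=0x223AF bytes_emitted=0
After char 3 ('1'=53): chars_in_quartet=4 acc=0x88EBF5 -> emit 88 EB F5, reset; bytes_emitted=3
After char 4 ('r'=43): chars_in_quartet=1 acc=0x2B bytes_emitted=3
After char 5 ('g'=32): chars_in_quartet=2 acc=0xAE0 bytes_emitted=3
Padding '==': partial quartet acc=0xAE0 -> emit AE; bytes_emitted=4

Answer: 88 EB F5 AE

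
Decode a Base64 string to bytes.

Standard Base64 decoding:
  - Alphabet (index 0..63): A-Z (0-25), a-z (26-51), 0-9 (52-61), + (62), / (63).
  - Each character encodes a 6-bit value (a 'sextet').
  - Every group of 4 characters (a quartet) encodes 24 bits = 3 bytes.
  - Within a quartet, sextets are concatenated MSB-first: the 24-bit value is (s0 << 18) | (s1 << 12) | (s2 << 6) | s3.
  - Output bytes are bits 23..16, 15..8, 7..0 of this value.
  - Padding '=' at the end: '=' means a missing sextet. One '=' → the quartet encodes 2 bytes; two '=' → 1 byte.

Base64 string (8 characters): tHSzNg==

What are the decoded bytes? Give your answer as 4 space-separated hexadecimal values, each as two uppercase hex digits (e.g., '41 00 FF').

Answer: B4 74 B3 36

Derivation:
After char 0 ('t'=45): chars_in_quartet=1 acc=0x2D bytes_emitted=0
After char 1 ('H'=7): chars_in_quartet=2 acc=0xB47 bytes_emitted=0
After char 2 ('S'=18): chars_in_quartet=3 acc=0x2D1D2 bytes_emitted=0
After char 3 ('z'=51): chars_in_quartet=4 acc=0xB474B3 -> emit B4 74 B3, reset; bytes_emitted=3
After char 4 ('N'=13): chars_in_quartet=1 acc=0xD bytes_emitted=3
After char 5 ('g'=32): chars_in_quartet=2 acc=0x360 bytes_emitted=3
Padding '==': partial quartet acc=0x360 -> emit 36; bytes_emitted=4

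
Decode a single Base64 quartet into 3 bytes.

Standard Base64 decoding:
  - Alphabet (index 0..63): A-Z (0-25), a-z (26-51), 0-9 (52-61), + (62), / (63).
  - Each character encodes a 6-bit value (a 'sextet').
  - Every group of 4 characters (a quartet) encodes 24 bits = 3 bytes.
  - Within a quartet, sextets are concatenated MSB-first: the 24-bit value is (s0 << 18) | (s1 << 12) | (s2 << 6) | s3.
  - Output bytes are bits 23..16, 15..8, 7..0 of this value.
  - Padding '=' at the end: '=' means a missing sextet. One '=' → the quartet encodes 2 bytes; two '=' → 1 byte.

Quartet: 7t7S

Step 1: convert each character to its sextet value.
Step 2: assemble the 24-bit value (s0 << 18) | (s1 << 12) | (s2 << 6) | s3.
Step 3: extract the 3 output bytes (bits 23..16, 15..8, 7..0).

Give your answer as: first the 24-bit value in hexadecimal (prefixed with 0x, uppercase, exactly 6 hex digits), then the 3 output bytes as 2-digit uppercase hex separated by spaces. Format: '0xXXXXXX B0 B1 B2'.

Answer: 0xEEDED2 EE DE D2

Derivation:
Sextets: 7=59, t=45, 7=59, S=18
24-bit: (59<<18) | (45<<12) | (59<<6) | 18
      = 0xEC0000 | 0x02D000 | 0x000EC0 | 0x000012
      = 0xEEDED2
Bytes: (v>>16)&0xFF=EE, (v>>8)&0xFF=DE, v&0xFF=D2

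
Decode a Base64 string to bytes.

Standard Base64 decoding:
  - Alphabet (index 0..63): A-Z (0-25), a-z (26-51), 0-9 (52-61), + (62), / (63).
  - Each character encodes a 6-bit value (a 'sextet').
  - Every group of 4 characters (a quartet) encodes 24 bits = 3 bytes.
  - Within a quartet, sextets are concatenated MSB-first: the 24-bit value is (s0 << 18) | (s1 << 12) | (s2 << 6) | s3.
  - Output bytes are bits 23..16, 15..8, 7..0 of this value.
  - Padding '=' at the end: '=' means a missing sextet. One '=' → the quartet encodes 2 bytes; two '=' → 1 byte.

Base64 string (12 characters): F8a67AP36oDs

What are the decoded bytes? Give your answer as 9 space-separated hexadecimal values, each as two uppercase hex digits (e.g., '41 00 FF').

Answer: 17 C6 BA EC 03 F7 EA 80 EC

Derivation:
After char 0 ('F'=5): chars_in_quartet=1 acc=0x5 bytes_emitted=0
After char 1 ('8'=60): chars_in_quartet=2 acc=0x17C bytes_emitted=0
After char 2 ('a'=26): chars_in_quartet=3 acc=0x5F1A bytes_emitted=0
After char 3 ('6'=58): chars_in_quartet=4 acc=0x17C6BA -> emit 17 C6 BA, reset; bytes_emitted=3
After char 4 ('7'=59): chars_in_quartet=1 acc=0x3B bytes_emitted=3
After char 5 ('A'=0): chars_in_quartet=2 acc=0xEC0 bytes_emitted=3
After char 6 ('P'=15): chars_in_quartet=3 acc=0x3B00F bytes_emitted=3
After char 7 ('3'=55): chars_in_quartet=4 acc=0xEC03F7 -> emit EC 03 F7, reset; bytes_emitted=6
After char 8 ('6'=58): chars_in_quartet=1 acc=0x3A bytes_emitted=6
After char 9 ('o'=40): chars_in_quartet=2 acc=0xEA8 bytes_emitted=6
After char 10 ('D'=3): chars_in_quartet=3 acc=0x3AA03 bytes_emitted=6
After char 11 ('s'=44): chars_in_quartet=4 acc=0xEA80EC -> emit EA 80 EC, reset; bytes_emitted=9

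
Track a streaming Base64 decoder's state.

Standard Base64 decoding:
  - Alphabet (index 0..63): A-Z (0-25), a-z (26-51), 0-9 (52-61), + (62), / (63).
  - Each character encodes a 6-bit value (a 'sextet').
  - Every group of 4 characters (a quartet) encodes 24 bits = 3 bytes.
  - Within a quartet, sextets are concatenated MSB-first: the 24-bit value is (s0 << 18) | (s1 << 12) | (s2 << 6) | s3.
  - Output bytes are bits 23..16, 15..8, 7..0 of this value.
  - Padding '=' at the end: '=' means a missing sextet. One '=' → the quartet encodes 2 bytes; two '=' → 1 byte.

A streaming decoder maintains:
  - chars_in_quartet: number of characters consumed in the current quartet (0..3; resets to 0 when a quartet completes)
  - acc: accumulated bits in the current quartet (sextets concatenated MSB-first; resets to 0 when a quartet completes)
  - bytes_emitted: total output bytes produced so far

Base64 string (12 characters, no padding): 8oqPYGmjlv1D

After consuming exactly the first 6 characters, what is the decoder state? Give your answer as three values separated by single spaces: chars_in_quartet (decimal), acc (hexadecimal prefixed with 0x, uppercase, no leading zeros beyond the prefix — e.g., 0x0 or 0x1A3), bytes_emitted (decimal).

Answer: 2 0x606 3

Derivation:
After char 0 ('8'=60): chars_in_quartet=1 acc=0x3C bytes_emitted=0
After char 1 ('o'=40): chars_in_quartet=2 acc=0xF28 bytes_emitted=0
After char 2 ('q'=42): chars_in_quartet=3 acc=0x3CA2A bytes_emitted=0
After char 3 ('P'=15): chars_in_quartet=4 acc=0xF28A8F -> emit F2 8A 8F, reset; bytes_emitted=3
After char 4 ('Y'=24): chars_in_quartet=1 acc=0x18 bytes_emitted=3
After char 5 ('G'=6): chars_in_quartet=2 acc=0x606 bytes_emitted=3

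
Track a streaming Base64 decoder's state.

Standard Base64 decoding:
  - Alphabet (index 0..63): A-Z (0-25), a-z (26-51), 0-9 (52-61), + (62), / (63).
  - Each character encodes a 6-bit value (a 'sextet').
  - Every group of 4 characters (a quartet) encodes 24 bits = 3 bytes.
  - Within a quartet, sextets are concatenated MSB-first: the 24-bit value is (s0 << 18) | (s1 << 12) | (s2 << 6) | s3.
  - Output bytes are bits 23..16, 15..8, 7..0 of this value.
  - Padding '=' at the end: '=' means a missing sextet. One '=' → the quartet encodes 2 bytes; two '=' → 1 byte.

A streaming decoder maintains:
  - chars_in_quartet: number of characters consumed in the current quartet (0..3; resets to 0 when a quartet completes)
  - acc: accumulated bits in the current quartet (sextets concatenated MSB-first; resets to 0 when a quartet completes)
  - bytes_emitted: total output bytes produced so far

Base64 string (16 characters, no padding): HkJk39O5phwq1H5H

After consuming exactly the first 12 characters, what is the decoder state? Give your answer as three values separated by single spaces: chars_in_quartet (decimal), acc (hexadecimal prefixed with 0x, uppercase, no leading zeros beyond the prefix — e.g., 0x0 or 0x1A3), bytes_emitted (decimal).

After char 0 ('H'=7): chars_in_quartet=1 acc=0x7 bytes_emitted=0
After char 1 ('k'=36): chars_in_quartet=2 acc=0x1E4 bytes_emitted=0
After char 2 ('J'=9): chars_in_quartet=3 acc=0x7909 bytes_emitted=0
After char 3 ('k'=36): chars_in_quartet=4 acc=0x1E4264 -> emit 1E 42 64, reset; bytes_emitted=3
After char 4 ('3'=55): chars_in_quartet=1 acc=0x37 bytes_emitted=3
After char 5 ('9'=61): chars_in_quartet=2 acc=0xDFD bytes_emitted=3
After char 6 ('O'=14): chars_in_quartet=3 acc=0x37F4E bytes_emitted=3
After char 7 ('5'=57): chars_in_quartet=4 acc=0xDFD3B9 -> emit DF D3 B9, reset; bytes_emitted=6
After char 8 ('p'=41): chars_in_quartet=1 acc=0x29 bytes_emitted=6
After char 9 ('h'=33): chars_in_quartet=2 acc=0xA61 bytes_emitted=6
After char 10 ('w'=48): chars_in_quartet=3 acc=0x29870 bytes_emitted=6
After char 11 ('q'=42): chars_in_quartet=4 acc=0xA61C2A -> emit A6 1C 2A, reset; bytes_emitted=9

Answer: 0 0x0 9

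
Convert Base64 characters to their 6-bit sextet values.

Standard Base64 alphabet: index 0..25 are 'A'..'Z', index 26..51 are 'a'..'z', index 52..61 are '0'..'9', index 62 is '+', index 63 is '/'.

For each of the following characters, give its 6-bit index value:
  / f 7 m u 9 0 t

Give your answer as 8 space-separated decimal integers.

'/': index 63
'f': a..z range, 26 + ord('f') − ord('a') = 31
'7': 0..9 range, 52 + ord('7') − ord('0') = 59
'm': a..z range, 26 + ord('m') − ord('a') = 38
'u': a..z range, 26 + ord('u') − ord('a') = 46
'9': 0..9 range, 52 + ord('9') − ord('0') = 61
'0': 0..9 range, 52 + ord('0') − ord('0') = 52
't': a..z range, 26 + ord('t') − ord('a') = 45

Answer: 63 31 59 38 46 61 52 45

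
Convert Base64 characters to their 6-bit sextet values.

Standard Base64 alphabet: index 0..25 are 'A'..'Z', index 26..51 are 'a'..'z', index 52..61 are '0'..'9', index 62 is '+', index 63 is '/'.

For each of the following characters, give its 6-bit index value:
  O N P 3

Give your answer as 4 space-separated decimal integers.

Answer: 14 13 15 55

Derivation:
'O': A..Z range, ord('O') − ord('A') = 14
'N': A..Z range, ord('N') − ord('A') = 13
'P': A..Z range, ord('P') − ord('A') = 15
'3': 0..9 range, 52 + ord('3') − ord('0') = 55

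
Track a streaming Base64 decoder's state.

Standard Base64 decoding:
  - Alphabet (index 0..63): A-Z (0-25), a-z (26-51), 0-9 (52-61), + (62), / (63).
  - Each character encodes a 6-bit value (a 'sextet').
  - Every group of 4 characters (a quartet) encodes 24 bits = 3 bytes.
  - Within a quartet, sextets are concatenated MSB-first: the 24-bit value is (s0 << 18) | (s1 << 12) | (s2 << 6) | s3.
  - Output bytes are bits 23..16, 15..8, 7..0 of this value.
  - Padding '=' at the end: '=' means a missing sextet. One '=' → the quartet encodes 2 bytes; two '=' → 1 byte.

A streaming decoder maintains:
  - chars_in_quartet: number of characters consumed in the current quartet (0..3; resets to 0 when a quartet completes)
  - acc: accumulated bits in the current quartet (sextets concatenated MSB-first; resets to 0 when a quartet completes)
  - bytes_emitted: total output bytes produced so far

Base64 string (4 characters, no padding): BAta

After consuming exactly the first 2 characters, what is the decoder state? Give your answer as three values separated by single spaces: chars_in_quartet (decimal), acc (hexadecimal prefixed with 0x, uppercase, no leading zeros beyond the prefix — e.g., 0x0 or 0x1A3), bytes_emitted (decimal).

After char 0 ('B'=1): chars_in_quartet=1 acc=0x1 bytes_emitted=0
After char 1 ('A'=0): chars_in_quartet=2 acc=0x40 bytes_emitted=0

Answer: 2 0x40 0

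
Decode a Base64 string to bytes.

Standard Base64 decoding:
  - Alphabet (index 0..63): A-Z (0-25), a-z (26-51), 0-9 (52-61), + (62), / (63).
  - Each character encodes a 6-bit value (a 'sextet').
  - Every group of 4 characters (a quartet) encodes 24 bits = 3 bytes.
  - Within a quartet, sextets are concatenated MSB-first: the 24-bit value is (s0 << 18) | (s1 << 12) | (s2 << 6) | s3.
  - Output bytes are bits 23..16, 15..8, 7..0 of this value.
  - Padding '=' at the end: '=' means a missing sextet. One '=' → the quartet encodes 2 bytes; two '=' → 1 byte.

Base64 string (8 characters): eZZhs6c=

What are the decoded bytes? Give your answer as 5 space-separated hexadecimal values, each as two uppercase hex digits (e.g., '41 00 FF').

After char 0 ('e'=30): chars_in_quartet=1 acc=0x1E bytes_emitted=0
After char 1 ('Z'=25): chars_in_quartet=2 acc=0x799 bytes_emitted=0
After char 2 ('Z'=25): chars_in_quartet=3 acc=0x1E659 bytes_emitted=0
After char 3 ('h'=33): chars_in_quartet=4 acc=0x799661 -> emit 79 96 61, reset; bytes_emitted=3
After char 4 ('s'=44): chars_in_quartet=1 acc=0x2C bytes_emitted=3
After char 5 ('6'=58): chars_in_quartet=2 acc=0xB3A bytes_emitted=3
After char 6 ('c'=28): chars_in_quartet=3 acc=0x2CE9C bytes_emitted=3
Padding '=': partial quartet acc=0x2CE9C -> emit B3 A7; bytes_emitted=5

Answer: 79 96 61 B3 A7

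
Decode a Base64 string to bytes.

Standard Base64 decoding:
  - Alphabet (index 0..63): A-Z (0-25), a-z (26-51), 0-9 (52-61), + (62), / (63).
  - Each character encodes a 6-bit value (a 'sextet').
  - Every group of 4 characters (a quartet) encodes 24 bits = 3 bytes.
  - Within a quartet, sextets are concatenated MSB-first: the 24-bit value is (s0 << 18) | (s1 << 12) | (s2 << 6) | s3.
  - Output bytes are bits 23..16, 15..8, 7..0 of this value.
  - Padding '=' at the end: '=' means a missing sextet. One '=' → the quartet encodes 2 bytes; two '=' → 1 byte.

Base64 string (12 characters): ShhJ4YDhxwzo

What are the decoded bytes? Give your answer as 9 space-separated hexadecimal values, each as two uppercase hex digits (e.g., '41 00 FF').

Answer: 4A 18 49 E1 80 E1 C7 0C E8

Derivation:
After char 0 ('S'=18): chars_in_quartet=1 acc=0x12 bytes_emitted=0
After char 1 ('h'=33): chars_in_quartet=2 acc=0x4A1 bytes_emitted=0
After char 2 ('h'=33): chars_in_quartet=3 acc=0x12861 bytes_emitted=0
After char 3 ('J'=9): chars_in_quartet=4 acc=0x4A1849 -> emit 4A 18 49, reset; bytes_emitted=3
After char 4 ('4'=56): chars_in_quartet=1 acc=0x38 bytes_emitted=3
After char 5 ('Y'=24): chars_in_quartet=2 acc=0xE18 bytes_emitted=3
After char 6 ('D'=3): chars_in_quartet=3 acc=0x38603 bytes_emitted=3
After char 7 ('h'=33): chars_in_quartet=4 acc=0xE180E1 -> emit E1 80 E1, reset; bytes_emitted=6
After char 8 ('x'=49): chars_in_quartet=1 acc=0x31 bytes_emitted=6
After char 9 ('w'=48): chars_in_quartet=2 acc=0xC70 bytes_emitted=6
After char 10 ('z'=51): chars_in_quartet=3 acc=0x31C33 bytes_emitted=6
After char 11 ('o'=40): chars_in_quartet=4 acc=0xC70CE8 -> emit C7 0C E8, reset; bytes_emitted=9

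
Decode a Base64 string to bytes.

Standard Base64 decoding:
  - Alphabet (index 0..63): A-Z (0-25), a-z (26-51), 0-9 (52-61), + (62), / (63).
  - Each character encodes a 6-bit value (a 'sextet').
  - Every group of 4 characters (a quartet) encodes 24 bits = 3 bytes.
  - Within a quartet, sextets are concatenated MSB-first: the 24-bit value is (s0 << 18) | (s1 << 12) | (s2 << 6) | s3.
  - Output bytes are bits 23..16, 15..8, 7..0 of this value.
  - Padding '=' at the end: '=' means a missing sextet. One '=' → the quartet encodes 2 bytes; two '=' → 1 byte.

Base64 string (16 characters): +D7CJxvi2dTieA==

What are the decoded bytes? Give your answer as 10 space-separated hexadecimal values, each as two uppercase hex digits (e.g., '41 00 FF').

Answer: F8 3E C2 27 1B E2 D9 D4 E2 78

Derivation:
After char 0 ('+'=62): chars_in_quartet=1 acc=0x3E bytes_emitted=0
After char 1 ('D'=3): chars_in_quartet=2 acc=0xF83 bytes_emitted=0
After char 2 ('7'=59): chars_in_quartet=3 acc=0x3E0FB bytes_emitted=0
After char 3 ('C'=2): chars_in_quartet=4 acc=0xF83EC2 -> emit F8 3E C2, reset; bytes_emitted=3
After char 4 ('J'=9): chars_in_quartet=1 acc=0x9 bytes_emitted=3
After char 5 ('x'=49): chars_in_quartet=2 acc=0x271 bytes_emitted=3
After char 6 ('v'=47): chars_in_quartet=3 acc=0x9C6F bytes_emitted=3
After char 7 ('i'=34): chars_in_quartet=4 acc=0x271BE2 -> emit 27 1B E2, reset; bytes_emitted=6
After char 8 ('2'=54): chars_in_quartet=1 acc=0x36 bytes_emitted=6
After char 9 ('d'=29): chars_in_quartet=2 acc=0xD9D bytes_emitted=6
After char 10 ('T'=19): chars_in_quartet=3 acc=0x36753 bytes_emitted=6
After char 11 ('i'=34): chars_in_quartet=4 acc=0xD9D4E2 -> emit D9 D4 E2, reset; bytes_emitted=9
After char 12 ('e'=30): chars_in_quartet=1 acc=0x1E bytes_emitted=9
After char 13 ('A'=0): chars_in_quartet=2 acc=0x780 bytes_emitted=9
Padding '==': partial quartet acc=0x780 -> emit 78; bytes_emitted=10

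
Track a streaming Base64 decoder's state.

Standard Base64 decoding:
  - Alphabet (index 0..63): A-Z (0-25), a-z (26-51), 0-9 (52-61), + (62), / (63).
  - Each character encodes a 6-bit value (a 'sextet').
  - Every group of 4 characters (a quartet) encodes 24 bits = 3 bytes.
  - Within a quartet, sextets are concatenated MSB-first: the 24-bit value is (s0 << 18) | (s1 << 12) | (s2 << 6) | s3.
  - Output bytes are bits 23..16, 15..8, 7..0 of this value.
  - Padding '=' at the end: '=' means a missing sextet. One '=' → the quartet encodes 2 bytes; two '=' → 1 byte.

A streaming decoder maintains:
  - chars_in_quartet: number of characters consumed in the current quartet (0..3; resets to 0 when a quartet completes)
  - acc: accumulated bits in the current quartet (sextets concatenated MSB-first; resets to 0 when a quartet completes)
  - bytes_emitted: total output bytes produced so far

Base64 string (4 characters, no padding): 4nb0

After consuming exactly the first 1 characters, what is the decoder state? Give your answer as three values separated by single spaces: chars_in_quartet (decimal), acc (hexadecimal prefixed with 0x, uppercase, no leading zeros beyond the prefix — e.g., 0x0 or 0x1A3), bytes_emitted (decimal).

After char 0 ('4'=56): chars_in_quartet=1 acc=0x38 bytes_emitted=0

Answer: 1 0x38 0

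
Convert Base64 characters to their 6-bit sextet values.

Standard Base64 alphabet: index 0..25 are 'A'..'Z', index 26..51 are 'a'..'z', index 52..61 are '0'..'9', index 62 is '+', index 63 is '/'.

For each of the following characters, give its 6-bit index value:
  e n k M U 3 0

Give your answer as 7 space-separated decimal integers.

Answer: 30 39 36 12 20 55 52

Derivation:
'e': a..z range, 26 + ord('e') − ord('a') = 30
'n': a..z range, 26 + ord('n') − ord('a') = 39
'k': a..z range, 26 + ord('k') − ord('a') = 36
'M': A..Z range, ord('M') − ord('A') = 12
'U': A..Z range, ord('U') − ord('A') = 20
'3': 0..9 range, 52 + ord('3') − ord('0') = 55
'0': 0..9 range, 52 + ord('0') − ord('0') = 52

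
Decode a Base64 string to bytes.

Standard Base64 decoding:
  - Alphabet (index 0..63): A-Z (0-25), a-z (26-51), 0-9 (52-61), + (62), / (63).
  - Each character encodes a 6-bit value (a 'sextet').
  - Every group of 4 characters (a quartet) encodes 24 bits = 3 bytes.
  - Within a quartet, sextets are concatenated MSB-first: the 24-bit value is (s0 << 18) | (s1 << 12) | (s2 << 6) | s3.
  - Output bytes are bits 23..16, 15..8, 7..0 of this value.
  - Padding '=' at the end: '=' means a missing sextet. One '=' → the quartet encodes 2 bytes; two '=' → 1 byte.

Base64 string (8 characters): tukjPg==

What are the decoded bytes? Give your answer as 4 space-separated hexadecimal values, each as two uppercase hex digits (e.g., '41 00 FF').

Answer: B6 E9 23 3E

Derivation:
After char 0 ('t'=45): chars_in_quartet=1 acc=0x2D bytes_emitted=0
After char 1 ('u'=46): chars_in_quartet=2 acc=0xB6E bytes_emitted=0
After char 2 ('k'=36): chars_in_quartet=3 acc=0x2DBA4 bytes_emitted=0
After char 3 ('j'=35): chars_in_quartet=4 acc=0xB6E923 -> emit B6 E9 23, reset; bytes_emitted=3
After char 4 ('P'=15): chars_in_quartet=1 acc=0xF bytes_emitted=3
After char 5 ('g'=32): chars_in_quartet=2 acc=0x3E0 bytes_emitted=3
Padding '==': partial quartet acc=0x3E0 -> emit 3E; bytes_emitted=4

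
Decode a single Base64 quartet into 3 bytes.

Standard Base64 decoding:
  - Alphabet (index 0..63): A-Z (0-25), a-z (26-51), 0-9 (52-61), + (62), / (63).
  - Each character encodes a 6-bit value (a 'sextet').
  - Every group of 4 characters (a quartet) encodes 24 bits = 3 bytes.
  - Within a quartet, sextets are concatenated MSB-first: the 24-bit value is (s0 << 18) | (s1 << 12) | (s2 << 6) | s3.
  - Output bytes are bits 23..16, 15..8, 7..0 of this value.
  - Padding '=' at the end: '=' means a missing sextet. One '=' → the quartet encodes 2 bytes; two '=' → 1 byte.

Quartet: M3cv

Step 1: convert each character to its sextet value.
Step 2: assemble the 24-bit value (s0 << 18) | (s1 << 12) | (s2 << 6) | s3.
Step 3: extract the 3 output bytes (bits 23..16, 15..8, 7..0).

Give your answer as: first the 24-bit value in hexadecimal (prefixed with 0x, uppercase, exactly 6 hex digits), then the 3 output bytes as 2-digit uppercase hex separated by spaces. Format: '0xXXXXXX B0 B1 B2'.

Sextets: M=12, 3=55, c=28, v=47
24-bit: (12<<18) | (55<<12) | (28<<6) | 47
      = 0x300000 | 0x037000 | 0x000700 | 0x00002F
      = 0x33772F
Bytes: (v>>16)&0xFF=33, (v>>8)&0xFF=77, v&0xFF=2F

Answer: 0x33772F 33 77 2F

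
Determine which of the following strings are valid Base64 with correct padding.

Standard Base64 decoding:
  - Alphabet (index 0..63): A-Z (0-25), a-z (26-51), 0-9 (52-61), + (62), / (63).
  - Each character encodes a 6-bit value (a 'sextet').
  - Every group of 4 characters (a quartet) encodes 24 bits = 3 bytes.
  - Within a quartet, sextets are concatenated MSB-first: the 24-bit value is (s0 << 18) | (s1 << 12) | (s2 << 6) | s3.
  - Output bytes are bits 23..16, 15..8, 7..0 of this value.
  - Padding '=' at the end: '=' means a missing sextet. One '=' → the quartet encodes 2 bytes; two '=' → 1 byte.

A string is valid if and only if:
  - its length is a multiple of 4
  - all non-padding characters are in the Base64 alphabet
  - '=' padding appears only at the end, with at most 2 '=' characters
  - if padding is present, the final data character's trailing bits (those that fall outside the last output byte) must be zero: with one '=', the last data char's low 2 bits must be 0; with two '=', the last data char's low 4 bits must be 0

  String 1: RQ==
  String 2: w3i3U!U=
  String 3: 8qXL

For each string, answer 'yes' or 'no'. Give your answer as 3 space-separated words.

String 1: 'RQ==' → valid
String 2: 'w3i3U!U=' → invalid (bad char(s): ['!'])
String 3: '8qXL' → valid

Answer: yes no yes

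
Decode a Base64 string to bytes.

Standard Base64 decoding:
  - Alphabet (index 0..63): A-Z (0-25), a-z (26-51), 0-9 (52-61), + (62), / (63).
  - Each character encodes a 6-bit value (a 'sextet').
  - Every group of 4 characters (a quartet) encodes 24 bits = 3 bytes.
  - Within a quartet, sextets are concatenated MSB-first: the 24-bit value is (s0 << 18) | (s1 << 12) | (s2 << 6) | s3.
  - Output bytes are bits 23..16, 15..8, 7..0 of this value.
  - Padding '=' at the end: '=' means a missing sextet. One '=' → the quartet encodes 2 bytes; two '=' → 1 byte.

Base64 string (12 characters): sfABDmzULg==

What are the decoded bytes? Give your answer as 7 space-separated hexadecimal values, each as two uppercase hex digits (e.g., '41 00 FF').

After char 0 ('s'=44): chars_in_quartet=1 acc=0x2C bytes_emitted=0
After char 1 ('f'=31): chars_in_quartet=2 acc=0xB1F bytes_emitted=0
After char 2 ('A'=0): chars_in_quartet=3 acc=0x2C7C0 bytes_emitted=0
After char 3 ('B'=1): chars_in_quartet=4 acc=0xB1F001 -> emit B1 F0 01, reset; bytes_emitted=3
After char 4 ('D'=3): chars_in_quartet=1 acc=0x3 bytes_emitted=3
After char 5 ('m'=38): chars_in_quartet=2 acc=0xE6 bytes_emitted=3
After char 6 ('z'=51): chars_in_quartet=3 acc=0x39B3 bytes_emitted=3
After char 7 ('U'=20): chars_in_quartet=4 acc=0xE6CD4 -> emit 0E 6C D4, reset; bytes_emitted=6
After char 8 ('L'=11): chars_in_quartet=1 acc=0xB bytes_emitted=6
After char 9 ('g'=32): chars_in_quartet=2 acc=0x2E0 bytes_emitted=6
Padding '==': partial quartet acc=0x2E0 -> emit 2E; bytes_emitted=7

Answer: B1 F0 01 0E 6C D4 2E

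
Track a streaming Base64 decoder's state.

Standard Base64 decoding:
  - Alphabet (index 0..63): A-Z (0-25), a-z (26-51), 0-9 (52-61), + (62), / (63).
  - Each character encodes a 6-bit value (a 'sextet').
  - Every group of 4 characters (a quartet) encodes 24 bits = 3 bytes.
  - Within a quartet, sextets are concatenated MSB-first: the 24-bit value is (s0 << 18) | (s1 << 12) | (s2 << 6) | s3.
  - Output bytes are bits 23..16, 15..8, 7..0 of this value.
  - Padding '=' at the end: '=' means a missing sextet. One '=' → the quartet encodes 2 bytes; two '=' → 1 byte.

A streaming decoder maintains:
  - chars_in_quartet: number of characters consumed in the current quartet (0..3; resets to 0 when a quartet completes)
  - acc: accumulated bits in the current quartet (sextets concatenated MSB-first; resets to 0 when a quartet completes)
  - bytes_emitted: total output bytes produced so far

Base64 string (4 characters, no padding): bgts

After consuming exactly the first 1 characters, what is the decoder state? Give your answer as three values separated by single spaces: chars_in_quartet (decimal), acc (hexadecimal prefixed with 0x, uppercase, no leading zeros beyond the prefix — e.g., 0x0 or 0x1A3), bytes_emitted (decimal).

After char 0 ('b'=27): chars_in_quartet=1 acc=0x1B bytes_emitted=0

Answer: 1 0x1B 0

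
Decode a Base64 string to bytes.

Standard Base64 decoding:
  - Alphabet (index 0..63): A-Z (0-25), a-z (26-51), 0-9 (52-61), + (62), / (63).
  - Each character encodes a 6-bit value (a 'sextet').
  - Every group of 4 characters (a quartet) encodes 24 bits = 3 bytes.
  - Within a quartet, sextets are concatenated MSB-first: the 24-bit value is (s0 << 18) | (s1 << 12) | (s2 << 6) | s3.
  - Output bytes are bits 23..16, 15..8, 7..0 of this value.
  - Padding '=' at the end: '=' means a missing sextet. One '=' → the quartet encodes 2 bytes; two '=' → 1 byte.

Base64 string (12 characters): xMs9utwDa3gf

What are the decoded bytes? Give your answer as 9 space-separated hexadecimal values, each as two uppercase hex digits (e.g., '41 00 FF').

Answer: C4 CB 3D BA DC 03 6B 78 1F

Derivation:
After char 0 ('x'=49): chars_in_quartet=1 acc=0x31 bytes_emitted=0
After char 1 ('M'=12): chars_in_quartet=2 acc=0xC4C bytes_emitted=0
After char 2 ('s'=44): chars_in_quartet=3 acc=0x3132C bytes_emitted=0
After char 3 ('9'=61): chars_in_quartet=4 acc=0xC4CB3D -> emit C4 CB 3D, reset; bytes_emitted=3
After char 4 ('u'=46): chars_in_quartet=1 acc=0x2E bytes_emitted=3
After char 5 ('t'=45): chars_in_quartet=2 acc=0xBAD bytes_emitted=3
After char 6 ('w'=48): chars_in_quartet=3 acc=0x2EB70 bytes_emitted=3
After char 7 ('D'=3): chars_in_quartet=4 acc=0xBADC03 -> emit BA DC 03, reset; bytes_emitted=6
After char 8 ('a'=26): chars_in_quartet=1 acc=0x1A bytes_emitted=6
After char 9 ('3'=55): chars_in_quartet=2 acc=0x6B7 bytes_emitted=6
After char 10 ('g'=32): chars_in_quartet=3 acc=0x1ADE0 bytes_emitted=6
After char 11 ('f'=31): chars_in_quartet=4 acc=0x6B781F -> emit 6B 78 1F, reset; bytes_emitted=9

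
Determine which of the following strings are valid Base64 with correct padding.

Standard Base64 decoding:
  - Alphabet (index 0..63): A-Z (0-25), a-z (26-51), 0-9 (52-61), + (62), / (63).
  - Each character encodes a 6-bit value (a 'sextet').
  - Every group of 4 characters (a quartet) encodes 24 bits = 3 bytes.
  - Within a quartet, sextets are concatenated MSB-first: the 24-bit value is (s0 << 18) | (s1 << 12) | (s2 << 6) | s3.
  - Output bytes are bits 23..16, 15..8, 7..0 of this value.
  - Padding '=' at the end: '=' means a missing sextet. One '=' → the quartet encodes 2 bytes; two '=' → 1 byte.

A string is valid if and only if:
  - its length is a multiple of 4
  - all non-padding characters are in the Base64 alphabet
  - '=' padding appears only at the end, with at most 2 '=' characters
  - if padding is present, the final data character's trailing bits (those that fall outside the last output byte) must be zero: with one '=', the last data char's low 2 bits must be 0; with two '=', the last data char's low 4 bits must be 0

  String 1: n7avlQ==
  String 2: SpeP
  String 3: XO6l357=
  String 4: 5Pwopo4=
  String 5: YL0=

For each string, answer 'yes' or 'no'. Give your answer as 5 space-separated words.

String 1: 'n7avlQ==' → valid
String 2: 'SpeP' → valid
String 3: 'XO6l357=' → invalid (bad trailing bits)
String 4: '5Pwopo4=' → valid
String 5: 'YL0=' → valid

Answer: yes yes no yes yes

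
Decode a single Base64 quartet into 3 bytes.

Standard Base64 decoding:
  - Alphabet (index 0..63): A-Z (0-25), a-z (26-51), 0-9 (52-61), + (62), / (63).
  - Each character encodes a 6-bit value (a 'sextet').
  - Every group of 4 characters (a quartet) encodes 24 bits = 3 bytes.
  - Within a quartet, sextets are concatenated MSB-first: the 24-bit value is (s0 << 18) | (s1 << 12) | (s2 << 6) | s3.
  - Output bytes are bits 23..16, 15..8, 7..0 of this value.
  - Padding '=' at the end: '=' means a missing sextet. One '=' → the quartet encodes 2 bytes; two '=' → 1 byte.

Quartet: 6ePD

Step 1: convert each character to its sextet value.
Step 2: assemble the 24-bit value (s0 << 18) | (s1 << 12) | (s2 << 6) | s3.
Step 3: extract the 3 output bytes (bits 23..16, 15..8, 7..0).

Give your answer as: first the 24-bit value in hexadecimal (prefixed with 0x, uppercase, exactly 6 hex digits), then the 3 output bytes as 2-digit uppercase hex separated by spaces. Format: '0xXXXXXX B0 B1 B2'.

Answer: 0xE9E3C3 E9 E3 C3

Derivation:
Sextets: 6=58, e=30, P=15, D=3
24-bit: (58<<18) | (30<<12) | (15<<6) | 3
      = 0xE80000 | 0x01E000 | 0x0003C0 | 0x000003
      = 0xE9E3C3
Bytes: (v>>16)&0xFF=E9, (v>>8)&0xFF=E3, v&0xFF=C3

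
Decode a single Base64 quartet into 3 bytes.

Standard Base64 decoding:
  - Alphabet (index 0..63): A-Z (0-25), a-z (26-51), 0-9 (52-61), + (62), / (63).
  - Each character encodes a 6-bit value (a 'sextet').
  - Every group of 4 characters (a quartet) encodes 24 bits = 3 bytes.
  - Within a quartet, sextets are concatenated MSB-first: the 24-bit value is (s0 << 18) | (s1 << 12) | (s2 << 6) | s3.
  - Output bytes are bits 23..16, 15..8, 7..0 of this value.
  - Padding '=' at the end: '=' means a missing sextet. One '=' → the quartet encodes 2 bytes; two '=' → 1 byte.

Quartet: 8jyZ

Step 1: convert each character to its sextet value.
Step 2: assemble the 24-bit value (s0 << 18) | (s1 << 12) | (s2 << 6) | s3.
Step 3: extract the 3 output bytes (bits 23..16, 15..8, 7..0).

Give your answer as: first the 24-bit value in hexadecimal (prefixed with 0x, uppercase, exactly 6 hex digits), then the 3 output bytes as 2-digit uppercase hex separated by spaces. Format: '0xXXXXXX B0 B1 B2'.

Answer: 0xF23C99 F2 3C 99

Derivation:
Sextets: 8=60, j=35, y=50, Z=25
24-bit: (60<<18) | (35<<12) | (50<<6) | 25
      = 0xF00000 | 0x023000 | 0x000C80 | 0x000019
      = 0xF23C99
Bytes: (v>>16)&0xFF=F2, (v>>8)&0xFF=3C, v&0xFF=99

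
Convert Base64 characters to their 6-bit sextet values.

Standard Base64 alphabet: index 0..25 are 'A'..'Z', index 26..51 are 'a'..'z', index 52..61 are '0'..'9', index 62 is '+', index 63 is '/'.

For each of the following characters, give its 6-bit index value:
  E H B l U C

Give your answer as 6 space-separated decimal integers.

Answer: 4 7 1 37 20 2

Derivation:
'E': A..Z range, ord('E') − ord('A') = 4
'H': A..Z range, ord('H') − ord('A') = 7
'B': A..Z range, ord('B') − ord('A') = 1
'l': a..z range, 26 + ord('l') − ord('a') = 37
'U': A..Z range, ord('U') − ord('A') = 20
'C': A..Z range, ord('C') − ord('A') = 2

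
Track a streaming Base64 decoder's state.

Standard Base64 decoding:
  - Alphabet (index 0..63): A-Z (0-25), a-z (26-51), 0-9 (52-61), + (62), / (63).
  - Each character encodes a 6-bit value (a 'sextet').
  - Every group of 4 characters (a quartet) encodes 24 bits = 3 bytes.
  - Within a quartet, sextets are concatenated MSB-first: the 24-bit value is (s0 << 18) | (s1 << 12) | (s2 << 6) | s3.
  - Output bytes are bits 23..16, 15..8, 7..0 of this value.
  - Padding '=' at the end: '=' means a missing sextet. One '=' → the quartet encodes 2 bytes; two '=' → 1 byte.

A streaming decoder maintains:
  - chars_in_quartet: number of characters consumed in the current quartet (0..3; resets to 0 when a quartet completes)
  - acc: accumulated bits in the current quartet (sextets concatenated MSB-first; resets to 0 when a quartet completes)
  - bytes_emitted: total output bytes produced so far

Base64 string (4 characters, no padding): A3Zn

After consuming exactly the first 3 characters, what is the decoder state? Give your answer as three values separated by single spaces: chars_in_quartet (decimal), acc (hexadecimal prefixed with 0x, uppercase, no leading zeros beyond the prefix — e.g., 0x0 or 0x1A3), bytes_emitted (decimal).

After char 0 ('A'=0): chars_in_quartet=1 acc=0x0 bytes_emitted=0
After char 1 ('3'=55): chars_in_quartet=2 acc=0x37 bytes_emitted=0
After char 2 ('Z'=25): chars_in_quartet=3 acc=0xDD9 bytes_emitted=0

Answer: 3 0xDD9 0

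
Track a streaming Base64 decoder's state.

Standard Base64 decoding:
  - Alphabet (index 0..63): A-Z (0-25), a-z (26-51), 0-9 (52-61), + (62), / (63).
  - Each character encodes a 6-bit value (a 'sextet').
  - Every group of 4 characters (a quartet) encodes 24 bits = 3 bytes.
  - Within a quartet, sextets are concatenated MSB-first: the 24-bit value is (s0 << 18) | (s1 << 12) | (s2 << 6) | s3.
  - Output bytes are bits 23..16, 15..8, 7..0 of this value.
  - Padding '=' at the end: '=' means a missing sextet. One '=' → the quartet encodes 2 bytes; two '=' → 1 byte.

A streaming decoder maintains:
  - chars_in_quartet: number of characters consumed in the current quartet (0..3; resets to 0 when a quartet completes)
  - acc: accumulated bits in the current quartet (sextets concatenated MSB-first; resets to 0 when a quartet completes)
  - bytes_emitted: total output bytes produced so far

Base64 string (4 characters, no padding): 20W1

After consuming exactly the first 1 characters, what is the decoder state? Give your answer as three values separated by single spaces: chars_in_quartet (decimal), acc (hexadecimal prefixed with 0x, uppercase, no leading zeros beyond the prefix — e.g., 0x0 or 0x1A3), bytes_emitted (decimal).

Answer: 1 0x36 0

Derivation:
After char 0 ('2'=54): chars_in_quartet=1 acc=0x36 bytes_emitted=0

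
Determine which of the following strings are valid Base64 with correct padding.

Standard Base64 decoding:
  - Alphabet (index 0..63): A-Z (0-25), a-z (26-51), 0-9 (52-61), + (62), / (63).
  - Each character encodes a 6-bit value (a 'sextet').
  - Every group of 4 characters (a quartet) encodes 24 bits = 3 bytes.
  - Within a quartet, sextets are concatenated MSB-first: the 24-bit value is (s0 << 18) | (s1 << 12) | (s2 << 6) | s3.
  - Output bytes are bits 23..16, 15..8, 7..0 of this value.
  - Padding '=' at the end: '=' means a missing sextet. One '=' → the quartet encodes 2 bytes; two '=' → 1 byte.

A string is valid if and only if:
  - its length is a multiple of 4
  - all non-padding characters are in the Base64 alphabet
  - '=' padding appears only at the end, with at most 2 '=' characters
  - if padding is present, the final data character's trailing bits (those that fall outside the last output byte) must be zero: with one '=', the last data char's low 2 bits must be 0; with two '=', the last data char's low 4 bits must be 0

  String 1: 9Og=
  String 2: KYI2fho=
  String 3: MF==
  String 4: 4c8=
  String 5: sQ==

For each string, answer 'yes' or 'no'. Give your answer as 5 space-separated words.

Answer: yes yes no yes yes

Derivation:
String 1: '9Og=' → valid
String 2: 'KYI2fho=' → valid
String 3: 'MF==' → invalid (bad trailing bits)
String 4: '4c8=' → valid
String 5: 'sQ==' → valid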